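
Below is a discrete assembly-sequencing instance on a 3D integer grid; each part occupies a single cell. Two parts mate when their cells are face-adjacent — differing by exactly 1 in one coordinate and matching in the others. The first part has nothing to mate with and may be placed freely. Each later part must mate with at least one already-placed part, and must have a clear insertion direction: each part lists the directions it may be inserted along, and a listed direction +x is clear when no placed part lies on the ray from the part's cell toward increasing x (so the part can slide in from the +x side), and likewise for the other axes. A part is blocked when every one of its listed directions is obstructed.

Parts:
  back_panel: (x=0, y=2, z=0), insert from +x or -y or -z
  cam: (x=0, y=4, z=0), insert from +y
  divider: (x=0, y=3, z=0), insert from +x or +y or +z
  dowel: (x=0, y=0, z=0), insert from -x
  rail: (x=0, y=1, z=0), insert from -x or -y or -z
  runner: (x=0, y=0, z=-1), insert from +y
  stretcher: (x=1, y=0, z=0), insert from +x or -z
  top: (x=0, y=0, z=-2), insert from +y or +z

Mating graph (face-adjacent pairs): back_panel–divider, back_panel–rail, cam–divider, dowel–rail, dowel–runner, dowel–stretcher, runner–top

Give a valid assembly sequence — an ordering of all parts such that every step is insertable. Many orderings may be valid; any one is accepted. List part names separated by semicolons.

stretcher; dowel; runner; rail; top; back_panel; divider; cam

1. stretcher@(1, 0, 0) [+x clear] — {stretcher}
2. dowel@(0, 0, 0) [-x clear] — {dowel, stretcher}
3. runner@(0, 0, -1) [+y clear] — {dowel, runner, stretcher}
4. rail@(0, 1, 0) [-x clear] — {dowel, rail, runner, stretcher}
5. top@(0, 0, -2) [+y clear] — {dowel, rail, runner, stretcher, top}
6. back_panel@(0, 2, 0) [+x clear] — {back_panel, dowel, rail, runner, stretcher, top}
7. divider@(0, 3, 0) [+x clear] — {back_panel, divider, dowel, rail, runner, stretcher, top}
8. cam@(0, 4, 0) [+y clear] — {back_panel, cam, divider, dowel, rail, runner, stretcher, top}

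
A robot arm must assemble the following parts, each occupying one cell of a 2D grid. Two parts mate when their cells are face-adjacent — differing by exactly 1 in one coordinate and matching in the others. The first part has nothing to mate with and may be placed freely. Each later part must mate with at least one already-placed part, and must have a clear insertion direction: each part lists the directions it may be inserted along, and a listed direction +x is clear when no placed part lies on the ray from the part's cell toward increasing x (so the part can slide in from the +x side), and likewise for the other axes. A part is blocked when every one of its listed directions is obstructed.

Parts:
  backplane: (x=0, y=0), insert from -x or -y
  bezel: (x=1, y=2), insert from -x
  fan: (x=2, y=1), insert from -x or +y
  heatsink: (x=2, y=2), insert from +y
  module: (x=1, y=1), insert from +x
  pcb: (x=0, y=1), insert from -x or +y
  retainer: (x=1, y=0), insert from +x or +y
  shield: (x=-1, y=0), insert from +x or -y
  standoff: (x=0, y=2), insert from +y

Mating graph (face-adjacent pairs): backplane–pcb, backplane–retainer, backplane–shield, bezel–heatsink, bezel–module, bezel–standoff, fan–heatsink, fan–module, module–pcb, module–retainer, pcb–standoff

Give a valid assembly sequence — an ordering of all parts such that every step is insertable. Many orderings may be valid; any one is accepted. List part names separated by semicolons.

backplane; shield; pcb; module; fan; heatsink; bezel; standoff; retainer

1. backplane@(0, 0) [-x clear] — {backplane}
2. shield@(-1, 0) [-y clear] — {backplane, shield}
3. pcb@(0, 1) [-x clear] — {backplane, pcb, shield}
4. module@(1, 1) [+x clear] — {backplane, module, pcb, shield}
5. fan@(2, 1) [+y clear] — {backplane, fan, module, pcb, shield}
6. heatsink@(2, 2) [+y clear] — {backplane, fan, heatsink, module, pcb, shield}
7. bezel@(1, 2) [-x clear] — {backplane, bezel, fan, heatsink, module, pcb, shield}
8. standoff@(0, 2) [+y clear] — {backplane, bezel, fan, heatsink, module, pcb, shield, standoff}
9. retainer@(1, 0) [+x clear] — {backplane, bezel, fan, heatsink, module, pcb, retainer, shield, standoff}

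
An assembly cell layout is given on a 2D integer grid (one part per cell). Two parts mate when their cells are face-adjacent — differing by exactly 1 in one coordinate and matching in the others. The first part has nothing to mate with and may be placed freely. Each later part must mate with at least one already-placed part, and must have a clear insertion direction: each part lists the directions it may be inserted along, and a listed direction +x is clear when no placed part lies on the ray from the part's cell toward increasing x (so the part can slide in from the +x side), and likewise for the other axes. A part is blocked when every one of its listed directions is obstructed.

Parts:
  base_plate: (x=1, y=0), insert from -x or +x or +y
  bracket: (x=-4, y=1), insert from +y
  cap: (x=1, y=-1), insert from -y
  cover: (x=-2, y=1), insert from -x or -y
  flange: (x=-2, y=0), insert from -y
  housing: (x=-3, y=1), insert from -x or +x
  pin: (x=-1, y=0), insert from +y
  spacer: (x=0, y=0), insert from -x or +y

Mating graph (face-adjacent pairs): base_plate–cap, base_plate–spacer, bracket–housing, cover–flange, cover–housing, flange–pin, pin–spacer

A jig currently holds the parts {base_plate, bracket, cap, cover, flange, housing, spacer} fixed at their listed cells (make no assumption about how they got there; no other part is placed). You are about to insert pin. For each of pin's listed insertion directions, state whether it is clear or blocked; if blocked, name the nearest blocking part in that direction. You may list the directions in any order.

+y: clear

+y: ray from pin(-1, 0) has no placed part ⇒ clear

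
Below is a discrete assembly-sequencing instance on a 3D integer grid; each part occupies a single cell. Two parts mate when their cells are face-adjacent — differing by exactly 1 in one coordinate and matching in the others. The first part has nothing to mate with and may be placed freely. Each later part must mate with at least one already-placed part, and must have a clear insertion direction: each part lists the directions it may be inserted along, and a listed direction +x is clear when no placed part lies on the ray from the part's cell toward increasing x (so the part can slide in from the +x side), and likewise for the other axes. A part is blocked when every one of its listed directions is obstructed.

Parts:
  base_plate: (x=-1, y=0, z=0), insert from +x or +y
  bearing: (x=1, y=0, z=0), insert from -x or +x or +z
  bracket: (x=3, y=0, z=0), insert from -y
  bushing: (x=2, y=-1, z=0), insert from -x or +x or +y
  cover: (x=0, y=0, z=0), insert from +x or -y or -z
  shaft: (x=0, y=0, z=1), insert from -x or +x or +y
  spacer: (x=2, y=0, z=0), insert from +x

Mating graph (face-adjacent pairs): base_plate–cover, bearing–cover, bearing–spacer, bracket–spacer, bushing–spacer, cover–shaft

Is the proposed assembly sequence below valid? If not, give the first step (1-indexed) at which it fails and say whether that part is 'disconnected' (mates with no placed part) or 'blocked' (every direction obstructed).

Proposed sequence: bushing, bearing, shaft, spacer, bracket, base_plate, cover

1. bushing@(2, -1, 0) [-x clear] — {bushing}
2. bearing@(1, 0, 0) — no placed neighbour ⇒ disconnected

Invalid at step 2 (disconnected)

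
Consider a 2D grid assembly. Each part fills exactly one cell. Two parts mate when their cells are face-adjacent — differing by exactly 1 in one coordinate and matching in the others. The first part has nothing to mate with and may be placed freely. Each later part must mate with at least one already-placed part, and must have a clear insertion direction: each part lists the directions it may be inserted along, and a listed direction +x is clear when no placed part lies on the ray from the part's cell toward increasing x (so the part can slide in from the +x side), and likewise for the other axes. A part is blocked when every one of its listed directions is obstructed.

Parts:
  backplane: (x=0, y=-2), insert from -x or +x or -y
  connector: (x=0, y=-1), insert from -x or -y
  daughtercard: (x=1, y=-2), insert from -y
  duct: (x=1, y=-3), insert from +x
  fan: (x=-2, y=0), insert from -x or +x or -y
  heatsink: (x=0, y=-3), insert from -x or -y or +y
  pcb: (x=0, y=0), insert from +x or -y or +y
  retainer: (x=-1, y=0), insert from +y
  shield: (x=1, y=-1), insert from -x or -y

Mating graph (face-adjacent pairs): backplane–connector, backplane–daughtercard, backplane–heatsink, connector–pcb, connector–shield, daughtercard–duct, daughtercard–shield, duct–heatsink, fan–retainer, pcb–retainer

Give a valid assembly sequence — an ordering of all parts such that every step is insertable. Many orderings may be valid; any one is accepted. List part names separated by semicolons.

fan; retainer; pcb; connector; shield; daughtercard; duct; heatsink; backplane

1. fan@(-2, 0) [-x clear] — {fan}
2. retainer@(-1, 0) [+y clear] — {fan, retainer}
3. pcb@(0, 0) [+x clear] — {fan, pcb, retainer}
4. connector@(0, -1) [-x clear] — {connector, fan, pcb, retainer}
5. shield@(1, -1) [-y clear] — {connector, fan, pcb, retainer, shield}
6. daughtercard@(1, -2) [-y clear] — {connector, daughtercard, fan, pcb, retainer, shield}
7. duct@(1, -3) [+x clear] — {connector, daughtercard, duct, fan, pcb, retainer, shield}
8. heatsink@(0, -3) [-x clear] — {connector, daughtercard, duct, fan, heatsink, pcb, retainer, shield}
9. backplane@(0, -2) [-x clear] — {backplane, connector, daughtercard, duct, fan, heatsink, pcb, retainer, shield}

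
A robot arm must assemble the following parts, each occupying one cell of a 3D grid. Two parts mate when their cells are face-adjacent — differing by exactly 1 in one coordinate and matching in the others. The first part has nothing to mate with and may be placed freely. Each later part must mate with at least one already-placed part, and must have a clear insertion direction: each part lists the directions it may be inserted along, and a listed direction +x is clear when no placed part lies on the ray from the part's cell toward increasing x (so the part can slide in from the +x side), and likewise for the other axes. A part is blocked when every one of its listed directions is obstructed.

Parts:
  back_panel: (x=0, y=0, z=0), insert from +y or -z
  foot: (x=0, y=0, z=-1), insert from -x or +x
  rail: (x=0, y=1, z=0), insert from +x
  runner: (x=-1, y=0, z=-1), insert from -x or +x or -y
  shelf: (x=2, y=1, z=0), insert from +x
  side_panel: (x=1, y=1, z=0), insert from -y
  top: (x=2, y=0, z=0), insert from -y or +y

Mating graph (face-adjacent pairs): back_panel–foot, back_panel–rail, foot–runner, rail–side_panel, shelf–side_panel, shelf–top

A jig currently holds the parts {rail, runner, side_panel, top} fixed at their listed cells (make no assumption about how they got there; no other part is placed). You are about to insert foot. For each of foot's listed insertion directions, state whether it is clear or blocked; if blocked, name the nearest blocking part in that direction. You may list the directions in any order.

+x: clear; -x: blocked by runner

-x: nearest on ray is runner@(-1, 0, -1) ⇒ blocked
+x: ray from foot(0, 0, -1) has no placed part ⇒ clear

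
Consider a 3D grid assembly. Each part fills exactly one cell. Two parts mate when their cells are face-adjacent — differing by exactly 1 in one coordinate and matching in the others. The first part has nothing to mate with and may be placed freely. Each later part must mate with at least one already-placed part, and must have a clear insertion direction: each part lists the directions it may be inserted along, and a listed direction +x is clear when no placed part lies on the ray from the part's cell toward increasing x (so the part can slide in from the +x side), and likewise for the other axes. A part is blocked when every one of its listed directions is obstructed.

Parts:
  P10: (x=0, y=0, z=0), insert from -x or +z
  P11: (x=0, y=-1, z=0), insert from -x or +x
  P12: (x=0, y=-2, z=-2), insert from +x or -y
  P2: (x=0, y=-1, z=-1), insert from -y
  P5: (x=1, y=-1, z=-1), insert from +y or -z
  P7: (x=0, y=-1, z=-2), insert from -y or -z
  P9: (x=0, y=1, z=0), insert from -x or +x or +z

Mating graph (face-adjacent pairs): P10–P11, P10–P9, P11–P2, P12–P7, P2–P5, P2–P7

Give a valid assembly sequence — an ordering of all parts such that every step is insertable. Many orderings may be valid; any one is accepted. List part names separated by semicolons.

1. P12@(0, -2, -2) [+x clear] — {P12}
2. P7@(0, -1, -2) [-z clear] — {P12, P7}
3. P2@(0, -1, -1) [-y clear] — {P12, P2, P7}
4. P11@(0, -1, 0) [-x clear] — {P11, P12, P2, P7}
5. P10@(0, 0, 0) [-x clear] — {P10, P11, P12, P2, P7}
6. P9@(0, 1, 0) [-x clear] — {P10, P11, P12, P2, P7, P9}
7. P5@(1, -1, -1) [+y clear] — {P10, P11, P12, P2, P5, P7, P9}

P12; P7; P2; P11; P10; P9; P5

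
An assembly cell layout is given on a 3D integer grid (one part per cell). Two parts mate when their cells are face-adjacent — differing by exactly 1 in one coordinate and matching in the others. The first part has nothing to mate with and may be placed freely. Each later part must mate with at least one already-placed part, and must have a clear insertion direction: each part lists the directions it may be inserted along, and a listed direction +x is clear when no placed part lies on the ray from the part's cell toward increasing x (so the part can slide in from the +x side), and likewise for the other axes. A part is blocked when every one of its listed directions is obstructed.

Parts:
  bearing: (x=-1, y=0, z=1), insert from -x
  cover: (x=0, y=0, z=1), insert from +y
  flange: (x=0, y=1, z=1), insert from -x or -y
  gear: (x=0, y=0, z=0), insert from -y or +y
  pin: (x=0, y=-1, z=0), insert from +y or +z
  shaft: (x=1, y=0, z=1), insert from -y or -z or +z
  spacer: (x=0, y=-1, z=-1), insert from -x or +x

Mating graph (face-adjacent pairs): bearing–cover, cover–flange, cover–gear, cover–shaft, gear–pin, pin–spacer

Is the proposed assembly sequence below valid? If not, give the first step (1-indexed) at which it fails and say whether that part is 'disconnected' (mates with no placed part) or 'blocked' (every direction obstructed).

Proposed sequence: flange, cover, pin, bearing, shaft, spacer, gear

1. flange@(0, 1, 1) [-x clear] — {flange}
2. cover@(0, 0, 1) — +y all obstructed ⇒ blocked

Invalid at step 2 (blocked)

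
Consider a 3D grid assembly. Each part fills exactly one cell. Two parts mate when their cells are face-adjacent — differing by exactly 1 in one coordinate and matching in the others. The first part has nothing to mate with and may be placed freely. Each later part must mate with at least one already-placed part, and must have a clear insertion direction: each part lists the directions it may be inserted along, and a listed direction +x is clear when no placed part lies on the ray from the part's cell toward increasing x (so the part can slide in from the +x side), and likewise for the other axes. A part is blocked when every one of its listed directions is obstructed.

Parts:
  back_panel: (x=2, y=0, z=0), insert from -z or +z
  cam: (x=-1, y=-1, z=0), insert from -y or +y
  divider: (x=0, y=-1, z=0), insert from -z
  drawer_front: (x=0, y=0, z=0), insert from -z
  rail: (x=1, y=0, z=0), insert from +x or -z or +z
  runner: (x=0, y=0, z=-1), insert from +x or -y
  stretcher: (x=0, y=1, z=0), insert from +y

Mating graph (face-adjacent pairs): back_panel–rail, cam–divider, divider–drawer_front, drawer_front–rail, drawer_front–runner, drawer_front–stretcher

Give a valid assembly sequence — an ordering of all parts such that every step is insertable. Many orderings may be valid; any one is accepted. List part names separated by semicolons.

1. rail@(1, 0, 0) [+x clear] — {rail}
2. back_panel@(2, 0, 0) [-z clear] — {back_panel, rail}
3. drawer_front@(0, 0, 0) [-z clear] — {back_panel, drawer_front, rail}
4. runner@(0, 0, -1) [+x clear] — {back_panel, drawer_front, rail, runner}
5. divider@(0, -1, 0) [-z clear] — {back_panel, divider, drawer_front, rail, runner}
6. cam@(-1, -1, 0) [-y clear] — {back_panel, cam, divider, drawer_front, rail, runner}
7. stretcher@(0, 1, 0) [+y clear] — {back_panel, cam, divider, drawer_front, rail, runner, stretcher}

rail; back_panel; drawer_front; runner; divider; cam; stretcher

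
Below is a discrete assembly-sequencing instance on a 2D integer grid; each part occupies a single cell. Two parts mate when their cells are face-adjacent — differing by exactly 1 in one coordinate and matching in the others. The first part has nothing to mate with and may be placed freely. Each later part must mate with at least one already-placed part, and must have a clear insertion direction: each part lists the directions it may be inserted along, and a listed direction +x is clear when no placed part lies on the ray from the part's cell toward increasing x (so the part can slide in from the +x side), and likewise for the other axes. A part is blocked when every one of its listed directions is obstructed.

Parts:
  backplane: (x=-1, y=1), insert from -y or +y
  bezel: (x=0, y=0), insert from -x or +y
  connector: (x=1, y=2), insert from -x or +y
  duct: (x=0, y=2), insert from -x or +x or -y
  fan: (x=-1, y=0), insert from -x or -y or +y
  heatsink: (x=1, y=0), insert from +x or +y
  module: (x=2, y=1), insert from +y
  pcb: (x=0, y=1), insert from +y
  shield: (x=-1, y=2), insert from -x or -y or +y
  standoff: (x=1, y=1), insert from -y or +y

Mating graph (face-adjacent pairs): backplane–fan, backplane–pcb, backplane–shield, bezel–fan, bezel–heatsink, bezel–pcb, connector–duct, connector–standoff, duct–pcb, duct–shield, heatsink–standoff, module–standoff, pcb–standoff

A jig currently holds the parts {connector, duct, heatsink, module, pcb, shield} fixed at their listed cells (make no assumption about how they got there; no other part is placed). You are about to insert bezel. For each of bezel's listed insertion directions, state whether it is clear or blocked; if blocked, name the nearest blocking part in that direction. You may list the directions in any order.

+y: blocked by pcb; -x: clear

-x: ray from bezel(0, 0) has no placed part ⇒ clear
+y: nearest on ray is pcb@(0, 1) ⇒ blocked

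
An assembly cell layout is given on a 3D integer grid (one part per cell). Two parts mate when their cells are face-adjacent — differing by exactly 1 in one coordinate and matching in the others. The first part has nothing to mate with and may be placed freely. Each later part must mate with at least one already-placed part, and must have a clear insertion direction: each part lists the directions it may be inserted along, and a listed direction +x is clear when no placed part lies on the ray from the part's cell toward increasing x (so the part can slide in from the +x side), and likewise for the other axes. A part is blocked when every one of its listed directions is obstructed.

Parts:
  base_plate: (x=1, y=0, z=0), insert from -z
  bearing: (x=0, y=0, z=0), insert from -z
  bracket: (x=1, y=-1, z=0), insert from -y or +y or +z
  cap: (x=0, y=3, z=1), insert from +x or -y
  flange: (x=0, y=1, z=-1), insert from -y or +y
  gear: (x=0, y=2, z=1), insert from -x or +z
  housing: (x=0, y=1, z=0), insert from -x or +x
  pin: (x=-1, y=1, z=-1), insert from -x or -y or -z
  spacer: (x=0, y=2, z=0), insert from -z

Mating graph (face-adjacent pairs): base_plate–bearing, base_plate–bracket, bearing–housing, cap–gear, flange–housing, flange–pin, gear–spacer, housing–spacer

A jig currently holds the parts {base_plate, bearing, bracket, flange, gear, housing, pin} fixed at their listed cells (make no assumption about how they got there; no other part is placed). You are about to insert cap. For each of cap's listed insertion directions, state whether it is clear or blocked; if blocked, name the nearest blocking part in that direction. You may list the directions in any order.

+x: clear; -y: blocked by gear

+x: ray from cap(0, 3, 1) has no placed part ⇒ clear
-y: nearest on ray is gear@(0, 2, 1) ⇒ blocked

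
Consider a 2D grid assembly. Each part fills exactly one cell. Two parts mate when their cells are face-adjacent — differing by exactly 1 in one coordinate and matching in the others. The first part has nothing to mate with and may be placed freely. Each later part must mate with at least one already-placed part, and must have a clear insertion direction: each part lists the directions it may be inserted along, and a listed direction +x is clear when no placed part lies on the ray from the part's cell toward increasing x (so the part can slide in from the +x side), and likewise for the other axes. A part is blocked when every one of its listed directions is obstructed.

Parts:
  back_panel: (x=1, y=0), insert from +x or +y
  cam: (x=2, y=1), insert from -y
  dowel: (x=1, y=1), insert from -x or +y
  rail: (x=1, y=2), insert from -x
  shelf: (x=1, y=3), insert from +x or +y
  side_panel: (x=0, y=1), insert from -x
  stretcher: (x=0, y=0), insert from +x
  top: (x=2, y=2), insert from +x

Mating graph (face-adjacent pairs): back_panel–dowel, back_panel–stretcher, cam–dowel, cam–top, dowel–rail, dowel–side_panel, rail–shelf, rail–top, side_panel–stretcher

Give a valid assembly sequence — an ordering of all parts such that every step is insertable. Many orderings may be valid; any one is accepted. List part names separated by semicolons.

1. top@(2, 2) [+x clear] — {top}
2. rail@(1, 2) [-x clear] — {rail, top}
3. shelf@(1, 3) [+x clear] — {rail, shelf, top}
4. cam@(2, 1) [-y clear] — {cam, rail, shelf, top}
5. dowel@(1, 1) [-x clear] — {cam, dowel, rail, shelf, top}
6. side_panel@(0, 1) [-x clear] — {cam, dowel, rail, shelf, side_panel, top}
7. stretcher@(0, 0) [+x clear] — {cam, dowel, rail, shelf, side_panel, stretcher, top}
8. back_panel@(1, 0) [+x clear] — {back_panel, cam, dowel, rail, shelf, side_panel, stretcher, top}

top; rail; shelf; cam; dowel; side_panel; stretcher; back_panel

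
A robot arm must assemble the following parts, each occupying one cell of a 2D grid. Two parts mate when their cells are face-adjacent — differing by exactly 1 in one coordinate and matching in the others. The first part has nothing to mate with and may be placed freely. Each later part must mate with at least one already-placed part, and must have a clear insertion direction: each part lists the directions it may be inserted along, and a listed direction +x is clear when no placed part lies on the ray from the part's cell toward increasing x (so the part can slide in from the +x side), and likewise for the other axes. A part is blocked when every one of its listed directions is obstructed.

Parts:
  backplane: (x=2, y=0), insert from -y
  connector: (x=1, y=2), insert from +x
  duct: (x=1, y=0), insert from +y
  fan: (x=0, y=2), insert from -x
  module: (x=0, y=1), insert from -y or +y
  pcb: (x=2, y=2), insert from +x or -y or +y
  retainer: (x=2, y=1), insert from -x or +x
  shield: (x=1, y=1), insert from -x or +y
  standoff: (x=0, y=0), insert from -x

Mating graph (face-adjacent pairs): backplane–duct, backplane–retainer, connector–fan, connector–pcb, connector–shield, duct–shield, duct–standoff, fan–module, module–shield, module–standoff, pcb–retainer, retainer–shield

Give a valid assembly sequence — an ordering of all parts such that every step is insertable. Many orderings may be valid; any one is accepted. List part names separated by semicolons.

backplane; retainer; duct; shield; connector; module; standoff; pcb; fan

1. backplane@(2, 0) [-y clear] — {backplane}
2. retainer@(2, 1) [-x clear] — {backplane, retainer}
3. duct@(1, 0) [+y clear] — {backplane, duct, retainer}
4. shield@(1, 1) [-x clear] — {backplane, duct, retainer, shield}
5. connector@(1, 2) [+x clear] — {backplane, connector, duct, retainer, shield}
6. module@(0, 1) [-y clear] — {backplane, connector, duct, module, retainer, shield}
7. standoff@(0, 0) [-x clear] — {backplane, connector, duct, module, retainer, shield, standoff}
8. pcb@(2, 2) [+x clear] — {backplane, connector, duct, module, pcb, retainer, shield, standoff}
9. fan@(0, 2) [-x clear] — {backplane, connector, duct, fan, module, pcb, retainer, shield, standoff}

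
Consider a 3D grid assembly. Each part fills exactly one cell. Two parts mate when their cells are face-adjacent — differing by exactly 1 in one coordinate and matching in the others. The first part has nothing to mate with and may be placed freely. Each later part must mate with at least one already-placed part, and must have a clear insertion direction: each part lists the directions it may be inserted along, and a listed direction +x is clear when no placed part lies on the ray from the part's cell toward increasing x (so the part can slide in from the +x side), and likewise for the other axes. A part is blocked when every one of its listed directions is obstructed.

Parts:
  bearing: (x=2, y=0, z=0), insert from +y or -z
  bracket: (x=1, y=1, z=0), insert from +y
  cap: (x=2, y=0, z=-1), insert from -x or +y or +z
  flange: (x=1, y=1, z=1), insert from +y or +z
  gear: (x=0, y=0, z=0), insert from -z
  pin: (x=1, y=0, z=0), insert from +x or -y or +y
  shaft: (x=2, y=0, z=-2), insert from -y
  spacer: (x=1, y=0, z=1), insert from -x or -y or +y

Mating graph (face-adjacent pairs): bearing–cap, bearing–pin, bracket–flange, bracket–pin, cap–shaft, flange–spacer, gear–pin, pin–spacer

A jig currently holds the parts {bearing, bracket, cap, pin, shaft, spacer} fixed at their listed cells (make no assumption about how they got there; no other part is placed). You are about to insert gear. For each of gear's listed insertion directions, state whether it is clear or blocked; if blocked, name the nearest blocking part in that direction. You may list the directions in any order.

-z: clear

-z: ray from gear(0, 0, 0) has no placed part ⇒ clear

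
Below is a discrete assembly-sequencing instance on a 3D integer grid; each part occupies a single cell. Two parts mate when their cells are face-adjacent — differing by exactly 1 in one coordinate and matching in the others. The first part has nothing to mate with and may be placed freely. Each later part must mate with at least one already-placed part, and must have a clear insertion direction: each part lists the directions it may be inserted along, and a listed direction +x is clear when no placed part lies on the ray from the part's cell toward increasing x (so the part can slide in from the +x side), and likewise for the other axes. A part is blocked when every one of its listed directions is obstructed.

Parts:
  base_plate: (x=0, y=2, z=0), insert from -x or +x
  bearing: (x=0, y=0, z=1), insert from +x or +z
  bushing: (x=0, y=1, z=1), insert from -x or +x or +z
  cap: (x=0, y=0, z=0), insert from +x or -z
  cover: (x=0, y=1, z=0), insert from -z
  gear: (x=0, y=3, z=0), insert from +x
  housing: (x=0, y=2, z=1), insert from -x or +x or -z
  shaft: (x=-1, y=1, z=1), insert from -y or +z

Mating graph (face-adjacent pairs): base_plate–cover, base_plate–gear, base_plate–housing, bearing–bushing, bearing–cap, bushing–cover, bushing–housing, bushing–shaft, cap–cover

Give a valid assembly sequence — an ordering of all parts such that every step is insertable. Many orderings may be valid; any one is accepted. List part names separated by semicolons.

1. housing@(0, 2, 1) [-x clear] — {housing}
2. bushing@(0, 1, 1) [-x clear] — {bushing, housing}
3. shaft@(-1, 1, 1) [-y clear] — {bushing, housing, shaft}
4. bearing@(0, 0, 1) [+x clear] — {bearing, bushing, housing, shaft}
5. cover@(0, 1, 0) [-z clear] — {bearing, bushing, cover, housing, shaft}
6. base_plate@(0, 2, 0) [-x clear] — {base_plate, bearing, bushing, cover, housing, shaft}
7. gear@(0, 3, 0) [+x clear] — {base_plate, bearing, bushing, cover, gear, housing, shaft}
8. cap@(0, 0, 0) [+x clear] — {base_plate, bearing, bushing, cap, cover, gear, housing, shaft}

housing; bushing; shaft; bearing; cover; base_plate; gear; cap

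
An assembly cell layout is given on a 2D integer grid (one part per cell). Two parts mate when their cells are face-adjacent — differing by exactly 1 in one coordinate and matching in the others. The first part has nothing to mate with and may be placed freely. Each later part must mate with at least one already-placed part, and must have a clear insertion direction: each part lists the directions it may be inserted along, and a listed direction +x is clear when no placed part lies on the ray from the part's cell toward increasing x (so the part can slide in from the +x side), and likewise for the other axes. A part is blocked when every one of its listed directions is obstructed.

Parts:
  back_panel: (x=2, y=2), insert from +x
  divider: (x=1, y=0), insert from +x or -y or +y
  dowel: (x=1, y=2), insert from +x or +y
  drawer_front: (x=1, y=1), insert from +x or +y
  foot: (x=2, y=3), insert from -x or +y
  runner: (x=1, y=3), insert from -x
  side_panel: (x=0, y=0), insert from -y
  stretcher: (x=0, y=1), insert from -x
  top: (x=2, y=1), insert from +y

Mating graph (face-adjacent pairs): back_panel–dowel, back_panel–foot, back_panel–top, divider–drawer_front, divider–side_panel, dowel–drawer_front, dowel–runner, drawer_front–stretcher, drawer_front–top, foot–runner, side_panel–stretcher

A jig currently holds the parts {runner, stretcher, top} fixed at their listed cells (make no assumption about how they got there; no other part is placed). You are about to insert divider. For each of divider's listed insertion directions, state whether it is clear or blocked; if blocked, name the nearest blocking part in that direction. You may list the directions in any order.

+x: clear; +y: blocked by runner; -y: clear

+x: ray from divider(1, 0) has no placed part ⇒ clear
-y: ray from divider(1, 0) has no placed part ⇒ clear
+y: nearest on ray is runner@(1, 3) ⇒ blocked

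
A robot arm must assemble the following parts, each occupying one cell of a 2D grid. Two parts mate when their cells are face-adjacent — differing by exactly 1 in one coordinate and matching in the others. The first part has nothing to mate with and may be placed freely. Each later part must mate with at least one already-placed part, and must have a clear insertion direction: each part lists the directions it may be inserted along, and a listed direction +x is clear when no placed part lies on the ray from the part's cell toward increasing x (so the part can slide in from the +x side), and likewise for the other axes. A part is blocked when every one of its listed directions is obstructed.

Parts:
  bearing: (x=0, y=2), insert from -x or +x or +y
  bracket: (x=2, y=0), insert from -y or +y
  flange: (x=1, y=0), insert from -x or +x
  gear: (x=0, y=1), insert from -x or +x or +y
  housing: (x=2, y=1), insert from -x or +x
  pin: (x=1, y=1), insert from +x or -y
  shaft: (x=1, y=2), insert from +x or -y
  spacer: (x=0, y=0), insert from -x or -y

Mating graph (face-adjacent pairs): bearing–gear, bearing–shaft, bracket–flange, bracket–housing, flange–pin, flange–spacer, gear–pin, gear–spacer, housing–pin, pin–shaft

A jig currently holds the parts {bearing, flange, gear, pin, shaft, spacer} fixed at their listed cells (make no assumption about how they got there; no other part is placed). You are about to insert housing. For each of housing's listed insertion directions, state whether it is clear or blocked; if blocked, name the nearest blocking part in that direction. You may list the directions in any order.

+x: clear; -x: blocked by pin

-x: nearest on ray is pin@(1, 1) ⇒ blocked
+x: ray from housing(2, 1) has no placed part ⇒ clear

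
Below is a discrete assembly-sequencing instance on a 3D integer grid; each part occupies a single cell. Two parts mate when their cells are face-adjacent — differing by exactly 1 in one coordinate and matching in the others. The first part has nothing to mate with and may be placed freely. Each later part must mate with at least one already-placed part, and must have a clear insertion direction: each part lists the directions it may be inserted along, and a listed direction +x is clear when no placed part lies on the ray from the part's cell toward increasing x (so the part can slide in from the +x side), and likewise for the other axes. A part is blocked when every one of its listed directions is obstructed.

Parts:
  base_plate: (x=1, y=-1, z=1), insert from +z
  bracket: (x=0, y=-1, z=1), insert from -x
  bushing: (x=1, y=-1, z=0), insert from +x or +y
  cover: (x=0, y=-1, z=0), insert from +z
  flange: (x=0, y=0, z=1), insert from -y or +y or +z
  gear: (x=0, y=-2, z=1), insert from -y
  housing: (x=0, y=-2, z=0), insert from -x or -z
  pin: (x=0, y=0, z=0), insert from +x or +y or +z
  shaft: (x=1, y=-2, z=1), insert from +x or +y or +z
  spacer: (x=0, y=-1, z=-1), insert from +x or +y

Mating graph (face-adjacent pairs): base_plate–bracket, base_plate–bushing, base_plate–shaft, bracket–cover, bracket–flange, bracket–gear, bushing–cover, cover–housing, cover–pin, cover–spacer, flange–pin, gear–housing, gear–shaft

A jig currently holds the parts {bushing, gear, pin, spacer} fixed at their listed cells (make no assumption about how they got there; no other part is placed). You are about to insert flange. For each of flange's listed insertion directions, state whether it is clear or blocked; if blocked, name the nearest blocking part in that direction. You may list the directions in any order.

-y: nearest on ray is gear@(0, -2, 1) ⇒ blocked
+y: ray from flange(0, 0, 1) has no placed part ⇒ clear
+z: ray from flange(0, 0, 1) has no placed part ⇒ clear

+y: clear; +z: clear; -y: blocked by gear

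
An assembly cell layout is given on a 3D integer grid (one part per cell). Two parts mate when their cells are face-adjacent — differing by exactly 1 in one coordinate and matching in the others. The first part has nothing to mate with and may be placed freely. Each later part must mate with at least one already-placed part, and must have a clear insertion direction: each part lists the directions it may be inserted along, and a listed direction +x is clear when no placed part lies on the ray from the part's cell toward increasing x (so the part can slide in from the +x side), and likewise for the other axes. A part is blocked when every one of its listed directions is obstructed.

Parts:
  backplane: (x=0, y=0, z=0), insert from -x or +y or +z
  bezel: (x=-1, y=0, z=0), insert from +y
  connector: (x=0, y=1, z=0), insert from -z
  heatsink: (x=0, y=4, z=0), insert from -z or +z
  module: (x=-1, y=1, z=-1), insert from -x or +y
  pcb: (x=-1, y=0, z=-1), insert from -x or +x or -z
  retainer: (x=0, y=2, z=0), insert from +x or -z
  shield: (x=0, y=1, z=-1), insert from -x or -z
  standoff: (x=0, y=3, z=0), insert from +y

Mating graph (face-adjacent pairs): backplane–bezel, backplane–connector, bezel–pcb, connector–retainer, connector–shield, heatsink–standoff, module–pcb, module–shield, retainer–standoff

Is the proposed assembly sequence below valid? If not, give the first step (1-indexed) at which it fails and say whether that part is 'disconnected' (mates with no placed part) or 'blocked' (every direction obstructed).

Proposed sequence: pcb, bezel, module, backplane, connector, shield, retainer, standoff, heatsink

Valid

1. pcb@(-1, 0, -1) [-x clear] — {pcb}
2. bezel@(-1, 0, 0) [+y clear] — {bezel, pcb}
3. module@(-1, 1, -1) [-x clear] — {bezel, module, pcb}
4. backplane@(0, 0, 0) [+y clear] — {backplane, bezel, module, pcb}
5. connector@(0, 1, 0) [-z clear] — {backplane, bezel, connector, module, pcb}
6. shield@(0, 1, -1) [-z clear] — {backplane, bezel, connector, module, pcb, shield}
7. retainer@(0, 2, 0) [+x clear] — {backplane, bezel, connector, module, pcb, retainer, shield}
8. standoff@(0, 3, 0) [+y clear] — {backplane, bezel, connector, module, pcb, retainer, shield, standoff}
9. heatsink@(0, 4, 0) [-z clear] — {backplane, bezel, connector, heatsink, module, pcb, retainer, shield, standoff}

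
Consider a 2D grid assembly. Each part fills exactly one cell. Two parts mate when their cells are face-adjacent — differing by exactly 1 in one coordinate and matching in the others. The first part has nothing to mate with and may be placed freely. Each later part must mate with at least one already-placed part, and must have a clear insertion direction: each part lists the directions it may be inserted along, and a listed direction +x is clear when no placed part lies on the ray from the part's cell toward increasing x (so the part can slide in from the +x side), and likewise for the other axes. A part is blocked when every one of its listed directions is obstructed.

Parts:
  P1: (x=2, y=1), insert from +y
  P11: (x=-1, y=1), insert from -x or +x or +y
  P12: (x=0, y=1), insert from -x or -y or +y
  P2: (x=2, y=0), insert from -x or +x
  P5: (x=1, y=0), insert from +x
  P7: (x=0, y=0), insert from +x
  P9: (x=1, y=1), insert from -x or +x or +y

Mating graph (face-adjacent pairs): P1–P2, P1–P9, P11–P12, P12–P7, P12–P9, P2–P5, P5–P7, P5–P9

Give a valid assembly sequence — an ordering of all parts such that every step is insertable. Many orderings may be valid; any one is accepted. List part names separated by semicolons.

P1; P9; P12; P7; P5; P2; P11

1. P1@(2, 1) [+y clear] — {P1}
2. P9@(1, 1) [-x clear] — {P1, P9}
3. P12@(0, 1) [-x clear] — {P1, P12, P9}
4. P7@(0, 0) [+x clear] — {P1, P12, P7, P9}
5. P5@(1, 0) [+x clear] — {P1, P12, P5, P7, P9}
6. P2@(2, 0) [+x clear] — {P1, P12, P2, P5, P7, P9}
7. P11@(-1, 1) [-x clear] — {P1, P11, P12, P2, P5, P7, P9}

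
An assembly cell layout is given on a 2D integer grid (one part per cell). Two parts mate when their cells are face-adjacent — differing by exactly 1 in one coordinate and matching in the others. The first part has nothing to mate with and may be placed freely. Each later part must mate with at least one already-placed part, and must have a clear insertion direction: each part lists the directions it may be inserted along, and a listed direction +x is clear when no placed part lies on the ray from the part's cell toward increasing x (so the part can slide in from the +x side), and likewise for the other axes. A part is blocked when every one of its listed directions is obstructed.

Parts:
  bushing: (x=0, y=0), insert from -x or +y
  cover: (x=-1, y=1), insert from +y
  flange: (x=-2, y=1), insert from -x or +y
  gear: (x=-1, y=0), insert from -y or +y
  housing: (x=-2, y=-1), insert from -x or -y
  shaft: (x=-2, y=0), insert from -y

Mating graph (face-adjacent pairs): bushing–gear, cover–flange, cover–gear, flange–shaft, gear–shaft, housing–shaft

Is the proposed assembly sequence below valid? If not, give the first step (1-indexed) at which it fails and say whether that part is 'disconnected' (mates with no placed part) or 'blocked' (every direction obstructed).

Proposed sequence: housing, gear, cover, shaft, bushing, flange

Invalid at step 2 (disconnected)

1. housing@(-2, -1) [-x clear] — {housing}
2. gear@(-1, 0) — no placed neighbour ⇒ disconnected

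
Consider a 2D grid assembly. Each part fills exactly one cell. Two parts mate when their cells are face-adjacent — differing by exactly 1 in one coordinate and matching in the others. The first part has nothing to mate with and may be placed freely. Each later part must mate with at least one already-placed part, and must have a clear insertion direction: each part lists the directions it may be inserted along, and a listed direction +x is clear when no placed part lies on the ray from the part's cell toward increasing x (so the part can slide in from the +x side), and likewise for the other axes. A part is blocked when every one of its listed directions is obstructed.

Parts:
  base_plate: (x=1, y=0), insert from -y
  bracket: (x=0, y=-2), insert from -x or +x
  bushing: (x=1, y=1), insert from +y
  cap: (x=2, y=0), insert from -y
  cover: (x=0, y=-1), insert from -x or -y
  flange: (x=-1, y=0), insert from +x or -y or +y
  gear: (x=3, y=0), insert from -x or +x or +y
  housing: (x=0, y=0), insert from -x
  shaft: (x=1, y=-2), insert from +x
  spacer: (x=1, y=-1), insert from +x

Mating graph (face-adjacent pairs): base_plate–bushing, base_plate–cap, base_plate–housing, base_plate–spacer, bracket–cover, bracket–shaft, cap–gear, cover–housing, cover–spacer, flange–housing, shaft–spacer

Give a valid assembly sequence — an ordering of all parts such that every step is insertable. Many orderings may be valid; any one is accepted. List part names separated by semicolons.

cap; gear; base_plate; spacer; bushing; housing; flange; cover; bracket; shaft

1. cap@(2, 0) [-y clear] — {cap}
2. gear@(3, 0) [+x clear] — {cap, gear}
3. base_plate@(1, 0) [-y clear] — {base_plate, cap, gear}
4. spacer@(1, -1) [+x clear] — {base_plate, cap, gear, spacer}
5. bushing@(1, 1) [+y clear] — {base_plate, bushing, cap, gear, spacer}
6. housing@(0, 0) [-x clear] — {base_plate, bushing, cap, gear, housing, spacer}
7. flange@(-1, 0) [-y clear] — {base_plate, bushing, cap, flange, gear, housing, spacer}
8. cover@(0, -1) [-x clear] — {base_plate, bushing, cap, cover, flange, gear, housing, spacer}
9. bracket@(0, -2) [-x clear] — {base_plate, bracket, bushing, cap, cover, flange, gear, housing, spacer}
10. shaft@(1, -2) [+x clear] — {base_plate, bracket, bushing, cap, cover, flange, gear, housing, shaft, spacer}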